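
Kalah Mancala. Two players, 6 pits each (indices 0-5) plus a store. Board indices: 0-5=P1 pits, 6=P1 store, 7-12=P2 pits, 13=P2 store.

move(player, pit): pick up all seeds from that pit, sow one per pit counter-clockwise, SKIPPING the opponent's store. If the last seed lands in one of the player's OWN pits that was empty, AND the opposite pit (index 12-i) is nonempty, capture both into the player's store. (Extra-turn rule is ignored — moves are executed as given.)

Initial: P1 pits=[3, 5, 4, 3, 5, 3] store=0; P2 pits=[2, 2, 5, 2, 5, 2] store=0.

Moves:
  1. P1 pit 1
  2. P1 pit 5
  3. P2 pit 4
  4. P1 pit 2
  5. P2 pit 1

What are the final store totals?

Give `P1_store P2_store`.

Move 1: P1 pit1 -> P1=[3,0,5,4,6,4](1) P2=[2,2,5,2,5,2](0)
Move 2: P1 pit5 -> P1=[3,0,5,4,6,0](2) P2=[3,3,6,2,5,2](0)
Move 3: P2 pit4 -> P1=[4,1,6,4,6,0](2) P2=[3,3,6,2,0,3](1)
Move 4: P1 pit2 -> P1=[4,1,0,5,7,1](3) P2=[4,4,6,2,0,3](1)
Move 5: P2 pit1 -> P1=[4,1,0,5,7,1](3) P2=[4,0,7,3,1,4](1)

Answer: 3 1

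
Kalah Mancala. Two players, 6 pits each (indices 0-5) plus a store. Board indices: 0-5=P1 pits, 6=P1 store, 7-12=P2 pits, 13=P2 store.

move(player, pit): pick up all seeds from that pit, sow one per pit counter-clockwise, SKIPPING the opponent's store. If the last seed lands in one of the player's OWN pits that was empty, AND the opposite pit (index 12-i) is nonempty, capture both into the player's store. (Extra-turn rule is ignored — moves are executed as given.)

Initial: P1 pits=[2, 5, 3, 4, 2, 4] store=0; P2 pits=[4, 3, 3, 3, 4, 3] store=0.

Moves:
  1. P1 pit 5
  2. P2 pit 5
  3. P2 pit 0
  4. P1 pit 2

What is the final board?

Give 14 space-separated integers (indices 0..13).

Move 1: P1 pit5 -> P1=[2,5,3,4,2,0](1) P2=[5,4,4,3,4,3](0)
Move 2: P2 pit5 -> P1=[3,6,3,4,2,0](1) P2=[5,4,4,3,4,0](1)
Move 3: P2 pit0 -> P1=[0,6,3,4,2,0](1) P2=[0,5,5,4,5,0](5)
Move 4: P1 pit2 -> P1=[0,6,0,5,3,1](1) P2=[0,5,5,4,5,0](5)

Answer: 0 6 0 5 3 1 1 0 5 5 4 5 0 5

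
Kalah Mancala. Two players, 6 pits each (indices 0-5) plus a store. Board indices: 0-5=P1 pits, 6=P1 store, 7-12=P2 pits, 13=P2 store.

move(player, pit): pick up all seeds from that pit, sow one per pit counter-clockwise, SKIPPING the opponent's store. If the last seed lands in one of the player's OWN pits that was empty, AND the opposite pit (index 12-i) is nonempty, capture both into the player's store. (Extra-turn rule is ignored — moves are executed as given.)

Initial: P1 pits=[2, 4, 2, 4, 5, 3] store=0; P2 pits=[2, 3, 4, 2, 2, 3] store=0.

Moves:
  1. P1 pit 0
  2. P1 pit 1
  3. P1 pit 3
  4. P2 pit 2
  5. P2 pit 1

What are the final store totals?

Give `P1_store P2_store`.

Answer: 2 1

Derivation:
Move 1: P1 pit0 -> P1=[0,5,3,4,5,3](0) P2=[2,3,4,2,2,3](0)
Move 2: P1 pit1 -> P1=[0,0,4,5,6,4](1) P2=[2,3,4,2,2,3](0)
Move 3: P1 pit3 -> P1=[0,0,4,0,7,5](2) P2=[3,4,4,2,2,3](0)
Move 4: P2 pit2 -> P1=[0,0,4,0,7,5](2) P2=[3,4,0,3,3,4](1)
Move 5: P2 pit1 -> P1=[0,0,4,0,7,5](2) P2=[3,0,1,4,4,5](1)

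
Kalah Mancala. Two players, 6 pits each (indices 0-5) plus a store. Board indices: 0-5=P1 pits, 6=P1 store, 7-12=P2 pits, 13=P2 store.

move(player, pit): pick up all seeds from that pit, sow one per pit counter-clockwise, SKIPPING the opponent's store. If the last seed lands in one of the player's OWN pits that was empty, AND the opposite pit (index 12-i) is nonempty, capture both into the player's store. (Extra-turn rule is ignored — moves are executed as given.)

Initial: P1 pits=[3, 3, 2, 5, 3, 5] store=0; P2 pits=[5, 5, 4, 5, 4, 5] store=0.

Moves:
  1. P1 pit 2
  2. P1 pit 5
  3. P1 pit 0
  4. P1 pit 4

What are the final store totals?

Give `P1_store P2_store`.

Move 1: P1 pit2 -> P1=[3,3,0,6,4,5](0) P2=[5,5,4,5,4,5](0)
Move 2: P1 pit5 -> P1=[3,3,0,6,4,0](1) P2=[6,6,5,6,4,5](0)
Move 3: P1 pit0 -> P1=[0,4,1,7,4,0](1) P2=[6,6,5,6,4,5](0)
Move 4: P1 pit4 -> P1=[0,4,1,7,0,1](2) P2=[7,7,5,6,4,5](0)

Answer: 2 0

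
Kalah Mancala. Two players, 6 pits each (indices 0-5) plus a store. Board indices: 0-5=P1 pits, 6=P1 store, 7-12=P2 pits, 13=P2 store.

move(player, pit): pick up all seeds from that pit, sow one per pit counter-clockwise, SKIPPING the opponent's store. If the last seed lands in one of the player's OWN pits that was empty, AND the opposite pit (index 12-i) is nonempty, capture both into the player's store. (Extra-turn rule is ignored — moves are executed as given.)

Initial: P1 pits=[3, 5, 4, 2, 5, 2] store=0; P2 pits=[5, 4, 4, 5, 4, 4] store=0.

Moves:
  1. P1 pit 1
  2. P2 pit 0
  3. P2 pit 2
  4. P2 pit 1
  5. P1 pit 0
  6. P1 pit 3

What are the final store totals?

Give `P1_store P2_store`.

Answer: 2 2

Derivation:
Move 1: P1 pit1 -> P1=[3,0,5,3,6,3](1) P2=[5,4,4,5,4,4](0)
Move 2: P2 pit0 -> P1=[3,0,5,3,6,3](1) P2=[0,5,5,6,5,5](0)
Move 3: P2 pit2 -> P1=[4,0,5,3,6,3](1) P2=[0,5,0,7,6,6](1)
Move 4: P2 pit1 -> P1=[4,0,5,3,6,3](1) P2=[0,0,1,8,7,7](2)
Move 5: P1 pit0 -> P1=[0,1,6,4,7,3](1) P2=[0,0,1,8,7,7](2)
Move 6: P1 pit3 -> P1=[0,1,6,0,8,4](2) P2=[1,0,1,8,7,7](2)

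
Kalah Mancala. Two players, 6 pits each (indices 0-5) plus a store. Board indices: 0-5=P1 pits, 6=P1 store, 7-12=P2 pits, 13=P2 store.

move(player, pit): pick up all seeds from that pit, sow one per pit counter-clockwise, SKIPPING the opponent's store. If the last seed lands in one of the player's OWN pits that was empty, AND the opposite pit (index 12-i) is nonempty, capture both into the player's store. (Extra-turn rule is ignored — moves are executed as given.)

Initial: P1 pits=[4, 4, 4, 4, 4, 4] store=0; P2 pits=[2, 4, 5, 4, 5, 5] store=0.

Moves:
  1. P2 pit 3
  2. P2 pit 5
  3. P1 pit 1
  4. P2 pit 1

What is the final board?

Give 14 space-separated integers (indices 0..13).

Answer: 0 0 6 6 6 5 1 2 0 6 1 7 0 9

Derivation:
Move 1: P2 pit3 -> P1=[5,4,4,4,4,4](0) P2=[2,4,5,0,6,6](1)
Move 2: P2 pit5 -> P1=[6,5,5,5,5,4](0) P2=[2,4,5,0,6,0](2)
Move 3: P1 pit1 -> P1=[6,0,6,6,6,5](1) P2=[2,4,5,0,6,0](2)
Move 4: P2 pit1 -> P1=[0,0,6,6,6,5](1) P2=[2,0,6,1,7,0](9)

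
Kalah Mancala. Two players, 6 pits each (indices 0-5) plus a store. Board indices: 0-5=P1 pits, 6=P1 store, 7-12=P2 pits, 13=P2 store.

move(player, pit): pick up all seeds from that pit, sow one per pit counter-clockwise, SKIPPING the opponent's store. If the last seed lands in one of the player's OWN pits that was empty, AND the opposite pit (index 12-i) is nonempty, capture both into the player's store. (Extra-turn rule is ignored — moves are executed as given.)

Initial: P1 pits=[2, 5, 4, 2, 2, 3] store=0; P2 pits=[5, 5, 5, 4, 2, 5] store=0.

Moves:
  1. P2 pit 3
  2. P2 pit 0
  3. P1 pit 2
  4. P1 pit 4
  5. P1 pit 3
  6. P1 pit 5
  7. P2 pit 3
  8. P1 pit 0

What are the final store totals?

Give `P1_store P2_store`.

Answer: 12 1

Derivation:
Move 1: P2 pit3 -> P1=[3,5,4,2,2,3](0) P2=[5,5,5,0,3,6](1)
Move 2: P2 pit0 -> P1=[3,5,4,2,2,3](0) P2=[0,6,6,1,4,7](1)
Move 3: P1 pit2 -> P1=[3,5,0,3,3,4](1) P2=[0,6,6,1,4,7](1)
Move 4: P1 pit4 -> P1=[3,5,0,3,0,5](2) P2=[1,6,6,1,4,7](1)
Move 5: P1 pit3 -> P1=[3,5,0,0,1,6](3) P2=[1,6,6,1,4,7](1)
Move 6: P1 pit5 -> P1=[3,5,0,0,1,0](4) P2=[2,7,7,2,5,7](1)
Move 7: P2 pit3 -> P1=[3,5,0,0,1,0](4) P2=[2,7,7,0,6,8](1)
Move 8: P1 pit0 -> P1=[0,6,1,0,1,0](12) P2=[2,7,0,0,6,8](1)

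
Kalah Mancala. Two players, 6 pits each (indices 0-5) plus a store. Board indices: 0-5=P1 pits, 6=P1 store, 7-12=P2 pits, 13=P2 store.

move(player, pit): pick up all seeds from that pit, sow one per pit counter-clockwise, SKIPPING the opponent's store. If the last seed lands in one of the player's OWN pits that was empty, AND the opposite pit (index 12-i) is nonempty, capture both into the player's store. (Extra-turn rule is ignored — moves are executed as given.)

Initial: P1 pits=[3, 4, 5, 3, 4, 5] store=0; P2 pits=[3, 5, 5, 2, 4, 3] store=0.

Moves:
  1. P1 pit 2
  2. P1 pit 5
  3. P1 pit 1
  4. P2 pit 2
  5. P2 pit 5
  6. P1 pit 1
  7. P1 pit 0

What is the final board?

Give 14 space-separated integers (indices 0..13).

Answer: 0 1 4 7 7 1 8 0 6 0 4 6 0 2

Derivation:
Move 1: P1 pit2 -> P1=[3,4,0,4,5,6](1) P2=[4,5,5,2,4,3](0)
Move 2: P1 pit5 -> P1=[3,4,0,4,5,0](2) P2=[5,6,6,3,5,3](0)
Move 3: P1 pit1 -> P1=[3,0,1,5,6,0](8) P2=[0,6,6,3,5,3](0)
Move 4: P2 pit2 -> P1=[4,1,1,5,6,0](8) P2=[0,6,0,4,6,4](1)
Move 5: P2 pit5 -> P1=[5,2,2,5,6,0](8) P2=[0,6,0,4,6,0](2)
Move 6: P1 pit1 -> P1=[5,0,3,6,6,0](8) P2=[0,6,0,4,6,0](2)
Move 7: P1 pit0 -> P1=[0,1,4,7,7,1](8) P2=[0,6,0,4,6,0](2)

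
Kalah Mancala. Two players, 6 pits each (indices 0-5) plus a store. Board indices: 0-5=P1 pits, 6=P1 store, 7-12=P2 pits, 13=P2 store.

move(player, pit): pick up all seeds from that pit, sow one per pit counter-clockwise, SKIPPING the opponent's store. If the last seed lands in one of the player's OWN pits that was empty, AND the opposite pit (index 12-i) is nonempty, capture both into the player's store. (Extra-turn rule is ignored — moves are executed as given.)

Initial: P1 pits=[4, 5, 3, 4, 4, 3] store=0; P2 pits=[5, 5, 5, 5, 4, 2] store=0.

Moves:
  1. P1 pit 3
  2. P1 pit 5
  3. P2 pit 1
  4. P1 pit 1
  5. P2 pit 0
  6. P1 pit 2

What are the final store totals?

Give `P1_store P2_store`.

Move 1: P1 pit3 -> P1=[4,5,3,0,5,4](1) P2=[6,5,5,5,4,2](0)
Move 2: P1 pit5 -> P1=[4,5,3,0,5,0](2) P2=[7,6,6,5,4,2](0)
Move 3: P2 pit1 -> P1=[5,5,3,0,5,0](2) P2=[7,0,7,6,5,3](1)
Move 4: P1 pit1 -> P1=[5,0,4,1,6,1](3) P2=[7,0,7,6,5,3](1)
Move 5: P2 pit0 -> P1=[6,0,4,1,6,1](3) P2=[0,1,8,7,6,4](2)
Move 6: P1 pit2 -> P1=[6,0,0,2,7,2](4) P2=[0,1,8,7,6,4](2)

Answer: 4 2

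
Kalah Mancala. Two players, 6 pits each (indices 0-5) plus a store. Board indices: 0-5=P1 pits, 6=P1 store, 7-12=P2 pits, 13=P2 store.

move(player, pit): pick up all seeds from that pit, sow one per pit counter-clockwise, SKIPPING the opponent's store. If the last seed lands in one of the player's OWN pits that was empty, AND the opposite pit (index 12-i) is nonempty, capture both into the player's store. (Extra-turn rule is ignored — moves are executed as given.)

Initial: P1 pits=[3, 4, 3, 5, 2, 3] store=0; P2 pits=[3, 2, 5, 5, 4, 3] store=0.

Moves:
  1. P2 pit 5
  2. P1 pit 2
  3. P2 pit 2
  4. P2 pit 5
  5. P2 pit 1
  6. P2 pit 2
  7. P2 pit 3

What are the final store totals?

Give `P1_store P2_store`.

Move 1: P2 pit5 -> P1=[4,5,3,5,2,3](0) P2=[3,2,5,5,4,0](1)
Move 2: P1 pit2 -> P1=[4,5,0,6,3,4](0) P2=[3,2,5,5,4,0](1)
Move 3: P2 pit2 -> P1=[5,5,0,6,3,4](0) P2=[3,2,0,6,5,1](2)
Move 4: P2 pit5 -> P1=[5,5,0,6,3,4](0) P2=[3,2,0,6,5,0](3)
Move 5: P2 pit1 -> P1=[5,5,0,6,3,4](0) P2=[3,0,1,7,5,0](3)
Move 6: P2 pit2 -> P1=[5,5,0,6,3,4](0) P2=[3,0,0,8,5,0](3)
Move 7: P2 pit3 -> P1=[6,6,1,7,4,4](0) P2=[3,0,0,0,6,1](4)

Answer: 0 4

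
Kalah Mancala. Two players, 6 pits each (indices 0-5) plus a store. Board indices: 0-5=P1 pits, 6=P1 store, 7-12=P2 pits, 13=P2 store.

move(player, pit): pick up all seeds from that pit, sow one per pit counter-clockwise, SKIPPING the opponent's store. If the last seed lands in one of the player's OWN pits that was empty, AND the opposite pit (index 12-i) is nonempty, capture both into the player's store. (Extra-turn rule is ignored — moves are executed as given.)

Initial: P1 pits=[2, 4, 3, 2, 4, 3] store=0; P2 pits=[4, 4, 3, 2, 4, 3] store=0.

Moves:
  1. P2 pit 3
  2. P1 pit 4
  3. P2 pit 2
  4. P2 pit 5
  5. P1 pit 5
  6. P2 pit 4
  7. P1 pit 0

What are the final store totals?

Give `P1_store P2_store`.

Move 1: P2 pit3 -> P1=[2,4,3,2,4,3](0) P2=[4,4,3,0,5,4](0)
Move 2: P1 pit4 -> P1=[2,4,3,2,0,4](1) P2=[5,5,3,0,5,4](0)
Move 3: P2 pit2 -> P1=[2,4,3,2,0,4](1) P2=[5,5,0,1,6,5](0)
Move 4: P2 pit5 -> P1=[3,5,4,3,0,4](1) P2=[5,5,0,1,6,0](1)
Move 5: P1 pit5 -> P1=[3,5,4,3,0,0](2) P2=[6,6,1,1,6,0](1)
Move 6: P2 pit4 -> P1=[4,6,5,4,0,0](2) P2=[6,6,1,1,0,1](2)
Move 7: P1 pit0 -> P1=[0,7,6,5,0,0](9) P2=[6,0,1,1,0,1](2)

Answer: 9 2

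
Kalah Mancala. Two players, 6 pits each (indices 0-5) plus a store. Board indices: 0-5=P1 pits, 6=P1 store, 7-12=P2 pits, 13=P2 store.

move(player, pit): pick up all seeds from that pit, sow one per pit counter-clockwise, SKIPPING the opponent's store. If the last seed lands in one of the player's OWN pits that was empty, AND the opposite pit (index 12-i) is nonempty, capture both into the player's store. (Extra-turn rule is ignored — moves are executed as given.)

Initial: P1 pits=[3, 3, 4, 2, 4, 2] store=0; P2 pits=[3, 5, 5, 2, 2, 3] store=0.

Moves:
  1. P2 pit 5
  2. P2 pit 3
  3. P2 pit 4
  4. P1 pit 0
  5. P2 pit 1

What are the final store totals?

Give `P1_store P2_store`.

Answer: 0 8

Derivation:
Move 1: P2 pit5 -> P1=[4,4,4,2,4,2](0) P2=[3,5,5,2,2,0](1)
Move 2: P2 pit3 -> P1=[0,4,4,2,4,2](0) P2=[3,5,5,0,3,0](6)
Move 3: P2 pit4 -> P1=[1,4,4,2,4,2](0) P2=[3,5,5,0,0,1](7)
Move 4: P1 pit0 -> P1=[0,5,4,2,4,2](0) P2=[3,5,5,0,0,1](7)
Move 5: P2 pit1 -> P1=[0,5,4,2,4,2](0) P2=[3,0,6,1,1,2](8)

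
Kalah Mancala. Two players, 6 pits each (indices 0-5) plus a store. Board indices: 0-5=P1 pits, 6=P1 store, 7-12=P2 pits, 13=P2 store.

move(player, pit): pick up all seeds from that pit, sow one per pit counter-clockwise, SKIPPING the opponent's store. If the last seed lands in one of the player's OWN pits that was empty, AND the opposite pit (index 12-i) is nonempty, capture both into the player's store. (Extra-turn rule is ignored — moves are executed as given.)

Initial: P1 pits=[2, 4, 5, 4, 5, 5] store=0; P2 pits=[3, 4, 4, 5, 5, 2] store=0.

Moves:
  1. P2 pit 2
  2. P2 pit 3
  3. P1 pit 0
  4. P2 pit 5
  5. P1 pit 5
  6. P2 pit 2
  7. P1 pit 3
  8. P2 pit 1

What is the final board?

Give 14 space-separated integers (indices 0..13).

Move 1: P2 pit2 -> P1=[2,4,5,4,5,5](0) P2=[3,4,0,6,6,3](1)
Move 2: P2 pit3 -> P1=[3,5,6,4,5,5](0) P2=[3,4,0,0,7,4](2)
Move 3: P1 pit0 -> P1=[0,6,7,5,5,5](0) P2=[3,4,0,0,7,4](2)
Move 4: P2 pit5 -> P1=[1,7,8,5,5,5](0) P2=[3,4,0,0,7,0](3)
Move 5: P1 pit5 -> P1=[1,7,8,5,5,0](1) P2=[4,5,1,1,7,0](3)
Move 6: P2 pit2 -> P1=[1,7,8,5,5,0](1) P2=[4,5,0,2,7,0](3)
Move 7: P1 pit3 -> P1=[1,7,8,0,6,1](2) P2=[5,6,0,2,7,0](3)
Move 8: P2 pit1 -> P1=[2,7,8,0,6,1](2) P2=[5,0,1,3,8,1](4)

Answer: 2 7 8 0 6 1 2 5 0 1 3 8 1 4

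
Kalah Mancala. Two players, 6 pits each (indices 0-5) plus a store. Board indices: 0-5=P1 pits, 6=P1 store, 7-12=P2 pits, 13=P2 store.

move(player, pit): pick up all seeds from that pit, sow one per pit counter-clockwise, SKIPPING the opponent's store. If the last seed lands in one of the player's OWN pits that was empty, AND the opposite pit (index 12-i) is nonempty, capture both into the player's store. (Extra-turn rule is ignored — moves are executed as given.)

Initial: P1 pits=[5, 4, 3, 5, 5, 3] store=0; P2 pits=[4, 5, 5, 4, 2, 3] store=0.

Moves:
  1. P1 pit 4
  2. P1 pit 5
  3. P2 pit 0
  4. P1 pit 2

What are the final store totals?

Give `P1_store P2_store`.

Answer: 2 1

Derivation:
Move 1: P1 pit4 -> P1=[5,4,3,5,0,4](1) P2=[5,6,6,4,2,3](0)
Move 2: P1 pit5 -> P1=[5,4,3,5,0,0](2) P2=[6,7,7,4,2,3](0)
Move 3: P2 pit0 -> P1=[5,4,3,5,0,0](2) P2=[0,8,8,5,3,4](1)
Move 4: P1 pit2 -> P1=[5,4,0,6,1,1](2) P2=[0,8,8,5,3,4](1)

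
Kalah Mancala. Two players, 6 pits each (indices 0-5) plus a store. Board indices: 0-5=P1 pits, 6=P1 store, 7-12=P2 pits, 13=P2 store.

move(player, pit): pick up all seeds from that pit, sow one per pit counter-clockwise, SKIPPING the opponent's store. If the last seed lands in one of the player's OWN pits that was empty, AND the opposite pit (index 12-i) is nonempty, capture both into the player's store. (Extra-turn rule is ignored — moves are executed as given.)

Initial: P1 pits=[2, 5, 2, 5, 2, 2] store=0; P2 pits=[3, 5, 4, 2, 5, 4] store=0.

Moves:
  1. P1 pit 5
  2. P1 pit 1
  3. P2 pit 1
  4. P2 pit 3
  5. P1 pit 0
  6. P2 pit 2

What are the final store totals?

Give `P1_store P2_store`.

Answer: 2 3

Derivation:
Move 1: P1 pit5 -> P1=[2,5,2,5,2,0](1) P2=[4,5,4,2,5,4](0)
Move 2: P1 pit1 -> P1=[2,0,3,6,3,1](2) P2=[4,5,4,2,5,4](0)
Move 3: P2 pit1 -> P1=[2,0,3,6,3,1](2) P2=[4,0,5,3,6,5](1)
Move 4: P2 pit3 -> P1=[2,0,3,6,3,1](2) P2=[4,0,5,0,7,6](2)
Move 5: P1 pit0 -> P1=[0,1,4,6,3,1](2) P2=[4,0,5,0,7,6](2)
Move 6: P2 pit2 -> P1=[1,1,4,6,3,1](2) P2=[4,0,0,1,8,7](3)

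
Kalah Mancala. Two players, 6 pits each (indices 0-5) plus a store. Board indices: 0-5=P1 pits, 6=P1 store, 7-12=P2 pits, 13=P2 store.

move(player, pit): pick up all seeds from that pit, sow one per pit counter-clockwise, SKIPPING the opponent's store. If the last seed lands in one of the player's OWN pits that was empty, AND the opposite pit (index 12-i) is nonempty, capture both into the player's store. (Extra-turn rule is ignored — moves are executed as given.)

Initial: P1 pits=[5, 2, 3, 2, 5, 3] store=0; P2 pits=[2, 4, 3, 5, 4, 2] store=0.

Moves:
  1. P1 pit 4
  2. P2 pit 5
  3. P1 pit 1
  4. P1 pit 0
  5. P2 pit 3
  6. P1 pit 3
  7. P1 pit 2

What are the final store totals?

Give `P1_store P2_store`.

Answer: 4 2

Derivation:
Move 1: P1 pit4 -> P1=[5,2,3,2,0,4](1) P2=[3,5,4,5,4,2](0)
Move 2: P2 pit5 -> P1=[6,2,3,2,0,4](1) P2=[3,5,4,5,4,0](1)
Move 3: P1 pit1 -> P1=[6,0,4,3,0,4](1) P2=[3,5,4,5,4,0](1)
Move 4: P1 pit0 -> P1=[0,1,5,4,1,5](2) P2=[3,5,4,5,4,0](1)
Move 5: P2 pit3 -> P1=[1,2,5,4,1,5](2) P2=[3,5,4,0,5,1](2)
Move 6: P1 pit3 -> P1=[1,2,5,0,2,6](3) P2=[4,5,4,0,5,1](2)
Move 7: P1 pit2 -> P1=[1,2,0,1,3,7](4) P2=[5,5,4,0,5,1](2)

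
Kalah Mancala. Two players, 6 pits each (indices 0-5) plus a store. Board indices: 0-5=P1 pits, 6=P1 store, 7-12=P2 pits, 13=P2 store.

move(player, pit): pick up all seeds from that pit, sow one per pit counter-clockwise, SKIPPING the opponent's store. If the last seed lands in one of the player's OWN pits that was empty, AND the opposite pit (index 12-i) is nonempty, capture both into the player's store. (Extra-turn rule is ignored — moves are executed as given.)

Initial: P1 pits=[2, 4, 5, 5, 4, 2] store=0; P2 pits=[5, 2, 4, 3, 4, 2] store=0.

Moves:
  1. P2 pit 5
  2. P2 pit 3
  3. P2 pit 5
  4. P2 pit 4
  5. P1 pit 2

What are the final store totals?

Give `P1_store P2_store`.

Answer: 1 4

Derivation:
Move 1: P2 pit5 -> P1=[3,4,5,5,4,2](0) P2=[5,2,4,3,4,0](1)
Move 2: P2 pit3 -> P1=[3,4,5,5,4,2](0) P2=[5,2,4,0,5,1](2)
Move 3: P2 pit5 -> P1=[3,4,5,5,4,2](0) P2=[5,2,4,0,5,0](3)
Move 4: P2 pit4 -> P1=[4,5,6,5,4,2](0) P2=[5,2,4,0,0,1](4)
Move 5: P1 pit2 -> P1=[4,5,0,6,5,3](1) P2=[6,3,4,0,0,1](4)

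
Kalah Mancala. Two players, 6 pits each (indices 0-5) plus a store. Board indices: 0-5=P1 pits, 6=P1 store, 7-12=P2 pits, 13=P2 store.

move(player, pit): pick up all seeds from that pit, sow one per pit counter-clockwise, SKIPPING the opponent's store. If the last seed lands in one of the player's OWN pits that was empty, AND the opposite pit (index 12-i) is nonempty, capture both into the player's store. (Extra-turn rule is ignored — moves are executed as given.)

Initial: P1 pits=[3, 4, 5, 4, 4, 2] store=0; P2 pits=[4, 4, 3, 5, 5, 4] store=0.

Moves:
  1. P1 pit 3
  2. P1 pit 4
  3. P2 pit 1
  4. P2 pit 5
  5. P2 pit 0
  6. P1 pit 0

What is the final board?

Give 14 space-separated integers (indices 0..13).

Move 1: P1 pit3 -> P1=[3,4,5,0,5,3](1) P2=[5,4,3,5,5,4](0)
Move 2: P1 pit4 -> P1=[3,4,5,0,0,4](2) P2=[6,5,4,5,5,4](0)
Move 3: P2 pit1 -> P1=[3,4,5,0,0,4](2) P2=[6,0,5,6,6,5](1)
Move 4: P2 pit5 -> P1=[4,5,6,1,0,4](2) P2=[6,0,5,6,6,0](2)
Move 5: P2 pit0 -> P1=[4,5,6,1,0,4](2) P2=[0,1,6,7,7,1](3)
Move 6: P1 pit0 -> P1=[0,6,7,2,0,4](4) P2=[0,0,6,7,7,1](3)

Answer: 0 6 7 2 0 4 4 0 0 6 7 7 1 3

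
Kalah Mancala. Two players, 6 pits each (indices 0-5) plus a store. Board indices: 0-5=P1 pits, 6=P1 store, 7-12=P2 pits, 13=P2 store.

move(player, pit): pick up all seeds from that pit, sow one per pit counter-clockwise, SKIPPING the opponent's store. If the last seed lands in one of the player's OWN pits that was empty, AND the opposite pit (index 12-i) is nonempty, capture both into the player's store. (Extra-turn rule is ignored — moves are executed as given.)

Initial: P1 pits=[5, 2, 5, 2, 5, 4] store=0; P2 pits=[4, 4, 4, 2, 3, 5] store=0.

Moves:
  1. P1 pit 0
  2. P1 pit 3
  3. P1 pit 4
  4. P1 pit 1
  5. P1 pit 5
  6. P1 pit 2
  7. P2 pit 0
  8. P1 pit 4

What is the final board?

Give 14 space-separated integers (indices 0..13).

Answer: 1 0 0 2 0 2 10 0 3 8 5 6 7 1

Derivation:
Move 1: P1 pit0 -> P1=[0,3,6,3,6,5](0) P2=[4,4,4,2,3,5](0)
Move 2: P1 pit3 -> P1=[0,3,6,0,7,6](1) P2=[4,4,4,2,3,5](0)
Move 3: P1 pit4 -> P1=[0,3,6,0,0,7](2) P2=[5,5,5,3,4,5](0)
Move 4: P1 pit1 -> P1=[0,0,7,1,0,7](8) P2=[5,0,5,3,4,5](0)
Move 5: P1 pit5 -> P1=[0,0,7,1,0,0](9) P2=[6,1,6,4,5,6](0)
Move 6: P1 pit2 -> P1=[0,0,0,2,1,1](10) P2=[7,2,7,4,5,6](0)
Move 7: P2 pit0 -> P1=[1,0,0,2,1,1](10) P2=[0,3,8,5,6,7](1)
Move 8: P1 pit4 -> P1=[1,0,0,2,0,2](10) P2=[0,3,8,5,6,7](1)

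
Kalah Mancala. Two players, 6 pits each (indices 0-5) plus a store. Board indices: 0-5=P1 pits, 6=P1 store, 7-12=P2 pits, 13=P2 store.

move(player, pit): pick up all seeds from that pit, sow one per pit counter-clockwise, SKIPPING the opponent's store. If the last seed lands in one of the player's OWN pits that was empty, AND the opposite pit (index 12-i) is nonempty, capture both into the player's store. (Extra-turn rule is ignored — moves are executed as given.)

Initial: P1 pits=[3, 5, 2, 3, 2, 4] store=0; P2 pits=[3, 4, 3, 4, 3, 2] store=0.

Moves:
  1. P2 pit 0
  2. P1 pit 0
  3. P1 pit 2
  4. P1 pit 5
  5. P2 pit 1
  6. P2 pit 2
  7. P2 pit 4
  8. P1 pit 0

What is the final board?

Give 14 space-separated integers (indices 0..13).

Answer: 0 9 2 6 3 0 1 1 0 0 8 0 5 3

Derivation:
Move 1: P2 pit0 -> P1=[3,5,2,3,2,4](0) P2=[0,5,4,5,3,2](0)
Move 2: P1 pit0 -> P1=[0,6,3,4,2,4](0) P2=[0,5,4,5,3,2](0)
Move 3: P1 pit2 -> P1=[0,6,0,5,3,5](0) P2=[0,5,4,5,3,2](0)
Move 4: P1 pit5 -> P1=[0,6,0,5,3,0](1) P2=[1,6,5,6,3,2](0)
Move 5: P2 pit1 -> P1=[1,6,0,5,3,0](1) P2=[1,0,6,7,4,3](1)
Move 6: P2 pit2 -> P1=[2,7,0,5,3,0](1) P2=[1,0,0,8,5,4](2)
Move 7: P2 pit4 -> P1=[3,8,1,5,3,0](1) P2=[1,0,0,8,0,5](3)
Move 8: P1 pit0 -> P1=[0,9,2,6,3,0](1) P2=[1,0,0,8,0,5](3)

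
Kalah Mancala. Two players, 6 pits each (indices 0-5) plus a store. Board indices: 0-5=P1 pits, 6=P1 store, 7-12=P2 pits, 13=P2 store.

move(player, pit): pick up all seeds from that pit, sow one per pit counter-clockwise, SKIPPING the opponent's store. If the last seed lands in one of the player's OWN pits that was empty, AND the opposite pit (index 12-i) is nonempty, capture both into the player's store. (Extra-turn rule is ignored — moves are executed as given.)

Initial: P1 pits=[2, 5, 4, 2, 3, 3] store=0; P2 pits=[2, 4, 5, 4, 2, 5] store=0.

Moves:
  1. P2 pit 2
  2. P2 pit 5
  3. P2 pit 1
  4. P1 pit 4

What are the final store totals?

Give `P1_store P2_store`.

Move 1: P2 pit2 -> P1=[3,5,4,2,3,3](0) P2=[2,4,0,5,3,6](1)
Move 2: P2 pit5 -> P1=[4,6,5,3,4,3](0) P2=[2,4,0,5,3,0](2)
Move 3: P2 pit1 -> P1=[0,6,5,3,4,3](0) P2=[2,0,1,6,4,0](7)
Move 4: P1 pit4 -> P1=[0,6,5,3,0,4](1) P2=[3,1,1,6,4,0](7)

Answer: 1 7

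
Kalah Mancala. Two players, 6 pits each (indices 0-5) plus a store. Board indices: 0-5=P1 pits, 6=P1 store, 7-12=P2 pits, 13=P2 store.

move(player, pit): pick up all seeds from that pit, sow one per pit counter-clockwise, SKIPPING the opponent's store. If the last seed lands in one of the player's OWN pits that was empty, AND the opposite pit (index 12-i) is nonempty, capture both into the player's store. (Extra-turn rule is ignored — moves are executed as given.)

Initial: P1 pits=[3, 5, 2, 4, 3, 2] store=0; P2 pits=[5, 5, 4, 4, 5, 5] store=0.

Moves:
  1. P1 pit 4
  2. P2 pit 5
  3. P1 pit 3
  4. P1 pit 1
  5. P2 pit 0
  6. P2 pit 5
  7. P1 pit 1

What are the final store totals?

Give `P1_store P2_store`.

Move 1: P1 pit4 -> P1=[3,5,2,4,0,3](1) P2=[6,5,4,4,5,5](0)
Move 2: P2 pit5 -> P1=[4,6,3,5,0,3](1) P2=[6,5,4,4,5,0](1)
Move 3: P1 pit3 -> P1=[4,6,3,0,1,4](2) P2=[7,6,4,4,5,0](1)
Move 4: P1 pit1 -> P1=[4,0,4,1,2,5](3) P2=[8,6,4,4,5,0](1)
Move 5: P2 pit0 -> P1=[5,1,4,1,2,5](3) P2=[0,7,5,5,6,1](2)
Move 6: P2 pit5 -> P1=[5,1,4,1,2,5](3) P2=[0,7,5,5,6,0](3)
Move 7: P1 pit1 -> P1=[5,0,5,1,2,5](3) P2=[0,7,5,5,6,0](3)

Answer: 3 3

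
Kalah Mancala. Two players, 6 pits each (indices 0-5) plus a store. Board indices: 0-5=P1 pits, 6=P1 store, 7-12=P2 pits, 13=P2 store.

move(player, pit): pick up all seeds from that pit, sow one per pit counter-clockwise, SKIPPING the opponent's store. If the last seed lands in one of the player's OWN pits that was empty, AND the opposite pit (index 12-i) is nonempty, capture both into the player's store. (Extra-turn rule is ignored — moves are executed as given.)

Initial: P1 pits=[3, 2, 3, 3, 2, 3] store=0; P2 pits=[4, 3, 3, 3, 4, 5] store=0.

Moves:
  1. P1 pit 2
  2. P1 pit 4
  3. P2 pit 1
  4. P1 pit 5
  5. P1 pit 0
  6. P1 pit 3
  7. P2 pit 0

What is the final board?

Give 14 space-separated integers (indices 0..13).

Move 1: P1 pit2 -> P1=[3,2,0,4,3,4](0) P2=[4,3,3,3,4,5](0)
Move 2: P1 pit4 -> P1=[3,2,0,4,0,5](1) P2=[5,3,3,3,4,5](0)
Move 3: P2 pit1 -> P1=[3,2,0,4,0,5](1) P2=[5,0,4,4,5,5](0)
Move 4: P1 pit5 -> P1=[3,2,0,4,0,0](2) P2=[6,1,5,5,5,5](0)
Move 5: P1 pit0 -> P1=[0,3,1,5,0,0](2) P2=[6,1,5,5,5,5](0)
Move 6: P1 pit3 -> P1=[0,3,1,0,1,1](3) P2=[7,2,5,5,5,5](0)
Move 7: P2 pit0 -> P1=[1,3,1,0,1,1](3) P2=[0,3,6,6,6,6](1)

Answer: 1 3 1 0 1 1 3 0 3 6 6 6 6 1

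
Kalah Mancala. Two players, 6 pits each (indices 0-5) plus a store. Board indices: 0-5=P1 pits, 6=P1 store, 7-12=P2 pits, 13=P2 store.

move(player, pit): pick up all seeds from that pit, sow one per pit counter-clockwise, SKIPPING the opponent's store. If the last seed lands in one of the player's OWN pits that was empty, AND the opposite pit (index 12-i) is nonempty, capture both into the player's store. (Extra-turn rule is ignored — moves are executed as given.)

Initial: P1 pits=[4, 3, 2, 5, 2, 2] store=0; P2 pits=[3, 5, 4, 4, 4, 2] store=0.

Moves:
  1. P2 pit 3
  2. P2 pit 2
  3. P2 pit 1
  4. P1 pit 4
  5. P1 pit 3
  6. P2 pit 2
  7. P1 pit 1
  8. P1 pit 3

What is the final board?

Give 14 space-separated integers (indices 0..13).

Move 1: P2 pit3 -> P1=[5,3,2,5,2,2](0) P2=[3,5,4,0,5,3](1)
Move 2: P2 pit2 -> P1=[5,3,2,5,2,2](0) P2=[3,5,0,1,6,4](2)
Move 3: P2 pit1 -> P1=[5,3,2,5,2,2](0) P2=[3,0,1,2,7,5](3)
Move 4: P1 pit4 -> P1=[5,3,2,5,0,3](1) P2=[3,0,1,2,7,5](3)
Move 5: P1 pit3 -> P1=[5,3,2,0,1,4](2) P2=[4,1,1,2,7,5](3)
Move 6: P2 pit2 -> P1=[5,3,2,0,1,4](2) P2=[4,1,0,3,7,5](3)
Move 7: P1 pit1 -> P1=[5,0,3,1,2,4](2) P2=[4,1,0,3,7,5](3)
Move 8: P1 pit3 -> P1=[5,0,3,0,3,4](2) P2=[4,1,0,3,7,5](3)

Answer: 5 0 3 0 3 4 2 4 1 0 3 7 5 3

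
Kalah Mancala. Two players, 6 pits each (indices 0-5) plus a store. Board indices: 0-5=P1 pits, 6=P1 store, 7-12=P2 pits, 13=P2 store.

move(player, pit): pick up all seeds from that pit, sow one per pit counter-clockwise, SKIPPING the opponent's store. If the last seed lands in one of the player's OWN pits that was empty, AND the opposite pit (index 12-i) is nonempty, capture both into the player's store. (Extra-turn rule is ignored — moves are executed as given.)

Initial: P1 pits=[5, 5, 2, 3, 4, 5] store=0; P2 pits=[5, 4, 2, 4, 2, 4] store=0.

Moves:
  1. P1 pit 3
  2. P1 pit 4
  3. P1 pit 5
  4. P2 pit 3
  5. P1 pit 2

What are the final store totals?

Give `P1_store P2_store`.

Answer: 10 1

Derivation:
Move 1: P1 pit3 -> P1=[5,5,2,0,5,6](1) P2=[5,4,2,4,2,4](0)
Move 2: P1 pit4 -> P1=[5,5,2,0,0,7](2) P2=[6,5,3,4,2,4](0)
Move 3: P1 pit5 -> P1=[5,5,2,0,0,0](3) P2=[7,6,4,5,3,5](0)
Move 4: P2 pit3 -> P1=[6,6,2,0,0,0](3) P2=[7,6,4,0,4,6](1)
Move 5: P1 pit2 -> P1=[6,6,0,1,0,0](10) P2=[7,0,4,0,4,6](1)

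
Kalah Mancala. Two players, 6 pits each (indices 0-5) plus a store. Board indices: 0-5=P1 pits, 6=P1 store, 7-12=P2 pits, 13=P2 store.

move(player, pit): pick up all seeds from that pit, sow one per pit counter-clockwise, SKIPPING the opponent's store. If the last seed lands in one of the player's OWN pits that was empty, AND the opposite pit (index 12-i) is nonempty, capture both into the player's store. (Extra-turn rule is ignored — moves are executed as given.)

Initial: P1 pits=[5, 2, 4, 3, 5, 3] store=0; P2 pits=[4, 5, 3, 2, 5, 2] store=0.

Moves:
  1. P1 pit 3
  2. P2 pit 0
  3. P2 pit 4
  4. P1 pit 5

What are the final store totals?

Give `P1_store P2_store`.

Move 1: P1 pit3 -> P1=[5,2,4,0,6,4](1) P2=[4,5,3,2,5,2](0)
Move 2: P2 pit0 -> P1=[5,2,4,0,6,4](1) P2=[0,6,4,3,6,2](0)
Move 3: P2 pit4 -> P1=[6,3,5,1,6,4](1) P2=[0,6,4,3,0,3](1)
Move 4: P1 pit5 -> P1=[6,3,5,1,6,0](2) P2=[1,7,5,3,0,3](1)

Answer: 2 1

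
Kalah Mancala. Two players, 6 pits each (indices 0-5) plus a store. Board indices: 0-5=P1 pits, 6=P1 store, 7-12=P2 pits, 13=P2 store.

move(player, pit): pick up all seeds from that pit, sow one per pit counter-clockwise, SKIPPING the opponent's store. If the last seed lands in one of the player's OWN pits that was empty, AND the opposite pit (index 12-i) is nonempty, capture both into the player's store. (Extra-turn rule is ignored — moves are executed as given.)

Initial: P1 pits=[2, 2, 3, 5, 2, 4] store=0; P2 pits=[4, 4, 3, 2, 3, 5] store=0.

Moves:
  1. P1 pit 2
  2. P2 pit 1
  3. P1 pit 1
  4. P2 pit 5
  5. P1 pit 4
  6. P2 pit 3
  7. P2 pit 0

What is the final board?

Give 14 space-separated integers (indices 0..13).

Move 1: P1 pit2 -> P1=[2,2,0,6,3,5](0) P2=[4,4,3,2,3,5](0)
Move 2: P2 pit1 -> P1=[2,2,0,6,3,5](0) P2=[4,0,4,3,4,6](0)
Move 3: P1 pit1 -> P1=[2,0,1,7,3,5](0) P2=[4,0,4,3,4,6](0)
Move 4: P2 pit5 -> P1=[3,1,2,8,4,5](0) P2=[4,0,4,3,4,0](1)
Move 5: P1 pit4 -> P1=[3,1,2,8,0,6](1) P2=[5,1,4,3,4,0](1)
Move 6: P2 pit3 -> P1=[3,1,2,8,0,6](1) P2=[5,1,4,0,5,1](2)
Move 7: P2 pit0 -> P1=[3,1,2,8,0,6](1) P2=[0,2,5,1,6,2](2)

Answer: 3 1 2 8 0 6 1 0 2 5 1 6 2 2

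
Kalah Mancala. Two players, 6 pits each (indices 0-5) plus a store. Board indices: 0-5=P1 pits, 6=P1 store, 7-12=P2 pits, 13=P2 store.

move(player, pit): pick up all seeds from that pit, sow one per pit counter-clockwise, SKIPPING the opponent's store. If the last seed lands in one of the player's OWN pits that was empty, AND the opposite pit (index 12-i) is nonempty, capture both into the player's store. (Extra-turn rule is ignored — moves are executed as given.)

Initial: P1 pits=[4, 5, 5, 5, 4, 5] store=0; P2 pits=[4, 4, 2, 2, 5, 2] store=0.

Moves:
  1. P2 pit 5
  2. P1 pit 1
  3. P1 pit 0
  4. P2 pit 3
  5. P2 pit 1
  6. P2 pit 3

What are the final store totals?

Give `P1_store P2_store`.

Answer: 1 1

Derivation:
Move 1: P2 pit5 -> P1=[5,5,5,5,4,5](0) P2=[4,4,2,2,5,0](1)
Move 2: P1 pit1 -> P1=[5,0,6,6,5,6](1) P2=[4,4,2,2,5,0](1)
Move 3: P1 pit0 -> P1=[0,1,7,7,6,7](1) P2=[4,4,2,2,5,0](1)
Move 4: P2 pit3 -> P1=[0,1,7,7,6,7](1) P2=[4,4,2,0,6,1](1)
Move 5: P2 pit1 -> P1=[0,1,7,7,6,7](1) P2=[4,0,3,1,7,2](1)
Move 6: P2 pit3 -> P1=[0,1,7,7,6,7](1) P2=[4,0,3,0,8,2](1)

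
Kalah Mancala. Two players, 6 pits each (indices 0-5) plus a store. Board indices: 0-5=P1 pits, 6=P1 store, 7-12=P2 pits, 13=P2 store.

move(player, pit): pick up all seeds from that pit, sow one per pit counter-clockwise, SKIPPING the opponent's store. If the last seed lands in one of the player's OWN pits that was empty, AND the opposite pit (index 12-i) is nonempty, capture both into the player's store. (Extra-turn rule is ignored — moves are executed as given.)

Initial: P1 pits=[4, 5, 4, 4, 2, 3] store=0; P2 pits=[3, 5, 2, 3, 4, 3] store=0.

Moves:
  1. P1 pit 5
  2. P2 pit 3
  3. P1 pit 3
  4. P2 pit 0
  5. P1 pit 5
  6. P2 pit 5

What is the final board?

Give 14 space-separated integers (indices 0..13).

Answer: 5 6 5 1 3 0 3 0 7 3 1 6 0 2

Derivation:
Move 1: P1 pit5 -> P1=[4,5,4,4,2,0](1) P2=[4,6,2,3,4,3](0)
Move 2: P2 pit3 -> P1=[4,5,4,4,2,0](1) P2=[4,6,2,0,5,4](1)
Move 3: P1 pit3 -> P1=[4,5,4,0,3,1](2) P2=[5,6,2,0,5,4](1)
Move 4: P2 pit0 -> P1=[4,5,4,0,3,1](2) P2=[0,7,3,1,6,5](1)
Move 5: P1 pit5 -> P1=[4,5,4,0,3,0](3) P2=[0,7,3,1,6,5](1)
Move 6: P2 pit5 -> P1=[5,6,5,1,3,0](3) P2=[0,7,3,1,6,0](2)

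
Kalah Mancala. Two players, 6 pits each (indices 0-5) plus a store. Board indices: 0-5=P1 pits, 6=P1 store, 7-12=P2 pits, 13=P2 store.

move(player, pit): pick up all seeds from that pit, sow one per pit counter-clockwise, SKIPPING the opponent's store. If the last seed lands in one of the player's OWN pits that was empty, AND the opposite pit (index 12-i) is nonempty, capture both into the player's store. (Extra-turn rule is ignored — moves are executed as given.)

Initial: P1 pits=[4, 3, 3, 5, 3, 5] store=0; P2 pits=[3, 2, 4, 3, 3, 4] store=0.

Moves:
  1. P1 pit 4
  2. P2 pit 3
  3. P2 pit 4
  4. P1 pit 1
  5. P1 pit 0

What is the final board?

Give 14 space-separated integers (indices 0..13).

Move 1: P1 pit4 -> P1=[4,3,3,5,0,6](1) P2=[4,2,4,3,3,4](0)
Move 2: P2 pit3 -> P1=[4,3,3,5,0,6](1) P2=[4,2,4,0,4,5](1)
Move 3: P2 pit4 -> P1=[5,4,3,5,0,6](1) P2=[4,2,4,0,0,6](2)
Move 4: P1 pit1 -> P1=[5,0,4,6,1,7](1) P2=[4,2,4,0,0,6](2)
Move 5: P1 pit0 -> P1=[0,1,5,7,2,8](1) P2=[4,2,4,0,0,6](2)

Answer: 0 1 5 7 2 8 1 4 2 4 0 0 6 2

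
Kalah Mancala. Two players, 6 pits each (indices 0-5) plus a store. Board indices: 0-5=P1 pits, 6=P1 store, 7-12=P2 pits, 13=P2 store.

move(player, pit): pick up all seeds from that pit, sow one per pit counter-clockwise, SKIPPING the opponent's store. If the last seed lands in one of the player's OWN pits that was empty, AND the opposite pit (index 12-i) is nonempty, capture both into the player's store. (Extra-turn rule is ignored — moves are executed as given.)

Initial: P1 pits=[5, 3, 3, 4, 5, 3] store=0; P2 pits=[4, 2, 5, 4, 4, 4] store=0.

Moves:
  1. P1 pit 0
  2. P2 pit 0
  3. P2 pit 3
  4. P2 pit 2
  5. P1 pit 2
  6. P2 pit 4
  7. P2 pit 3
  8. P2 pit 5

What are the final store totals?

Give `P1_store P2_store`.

Answer: 1 12

Derivation:
Move 1: P1 pit0 -> P1=[0,4,4,5,6,4](0) P2=[4,2,5,4,4,4](0)
Move 2: P2 pit0 -> P1=[0,4,4,5,6,4](0) P2=[0,3,6,5,5,4](0)
Move 3: P2 pit3 -> P1=[1,5,4,5,6,4](0) P2=[0,3,6,0,6,5](1)
Move 4: P2 pit2 -> P1=[2,6,4,5,6,4](0) P2=[0,3,0,1,7,6](2)
Move 5: P1 pit2 -> P1=[2,6,0,6,7,5](1) P2=[0,3,0,1,7,6](2)
Move 6: P2 pit4 -> P1=[3,7,1,7,8,5](1) P2=[0,3,0,1,0,7](3)
Move 7: P2 pit3 -> P1=[3,0,1,7,8,5](1) P2=[0,3,0,0,0,7](11)
Move 8: P2 pit5 -> P1=[4,1,2,8,9,6](1) P2=[0,3,0,0,0,0](12)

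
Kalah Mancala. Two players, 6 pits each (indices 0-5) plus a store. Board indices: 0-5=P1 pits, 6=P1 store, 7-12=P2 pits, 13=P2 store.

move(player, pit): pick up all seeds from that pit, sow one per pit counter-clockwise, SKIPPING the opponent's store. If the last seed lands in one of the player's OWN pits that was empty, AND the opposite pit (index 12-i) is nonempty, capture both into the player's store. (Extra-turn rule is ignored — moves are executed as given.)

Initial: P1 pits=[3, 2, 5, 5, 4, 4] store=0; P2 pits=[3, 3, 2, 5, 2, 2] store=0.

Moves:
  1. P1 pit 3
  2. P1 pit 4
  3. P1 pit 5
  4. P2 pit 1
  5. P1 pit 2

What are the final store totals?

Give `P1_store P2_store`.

Answer: 4 1

Derivation:
Move 1: P1 pit3 -> P1=[3,2,5,0,5,5](1) P2=[4,4,2,5,2,2](0)
Move 2: P1 pit4 -> P1=[3,2,5,0,0,6](2) P2=[5,5,3,5,2,2](0)
Move 3: P1 pit5 -> P1=[3,2,5,0,0,0](3) P2=[6,6,4,6,3,2](0)
Move 4: P2 pit1 -> P1=[4,2,5,0,0,0](3) P2=[6,0,5,7,4,3](1)
Move 5: P1 pit2 -> P1=[4,2,0,1,1,1](4) P2=[7,0,5,7,4,3](1)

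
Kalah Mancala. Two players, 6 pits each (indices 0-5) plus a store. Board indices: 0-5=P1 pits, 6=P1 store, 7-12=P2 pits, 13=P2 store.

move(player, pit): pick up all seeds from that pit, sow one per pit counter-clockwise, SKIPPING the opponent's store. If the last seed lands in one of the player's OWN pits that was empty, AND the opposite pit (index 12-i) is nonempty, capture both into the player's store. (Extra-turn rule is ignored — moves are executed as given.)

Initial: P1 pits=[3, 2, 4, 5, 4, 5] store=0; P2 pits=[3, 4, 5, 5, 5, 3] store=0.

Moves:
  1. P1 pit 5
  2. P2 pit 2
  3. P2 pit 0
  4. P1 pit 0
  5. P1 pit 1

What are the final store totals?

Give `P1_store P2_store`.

Answer: 1 1

Derivation:
Move 1: P1 pit5 -> P1=[3,2,4,5,4,0](1) P2=[4,5,6,6,5,3](0)
Move 2: P2 pit2 -> P1=[4,3,4,5,4,0](1) P2=[4,5,0,7,6,4](1)
Move 3: P2 pit0 -> P1=[4,3,4,5,4,0](1) P2=[0,6,1,8,7,4](1)
Move 4: P1 pit0 -> P1=[0,4,5,6,5,0](1) P2=[0,6,1,8,7,4](1)
Move 5: P1 pit1 -> P1=[0,0,6,7,6,1](1) P2=[0,6,1,8,7,4](1)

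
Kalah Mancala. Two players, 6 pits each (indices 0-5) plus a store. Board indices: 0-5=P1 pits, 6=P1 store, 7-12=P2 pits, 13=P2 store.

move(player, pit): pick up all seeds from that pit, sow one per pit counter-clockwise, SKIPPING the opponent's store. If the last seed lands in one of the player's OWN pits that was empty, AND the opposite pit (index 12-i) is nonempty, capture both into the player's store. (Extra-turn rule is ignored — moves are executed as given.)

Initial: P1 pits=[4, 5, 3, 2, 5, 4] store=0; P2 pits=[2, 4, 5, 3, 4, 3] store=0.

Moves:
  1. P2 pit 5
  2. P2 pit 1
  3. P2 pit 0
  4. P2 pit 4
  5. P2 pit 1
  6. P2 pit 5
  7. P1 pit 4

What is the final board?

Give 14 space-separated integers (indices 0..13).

Answer: 1 7 4 2 0 5 1 1 1 9 4 0 0 9

Derivation:
Move 1: P2 pit5 -> P1=[5,6,3,2,5,4](0) P2=[2,4,5,3,4,0](1)
Move 2: P2 pit1 -> P1=[0,6,3,2,5,4](0) P2=[2,0,6,4,5,0](7)
Move 3: P2 pit0 -> P1=[0,6,3,2,5,4](0) P2=[0,1,7,4,5,0](7)
Move 4: P2 pit4 -> P1=[1,7,4,2,5,4](0) P2=[0,1,7,4,0,1](8)
Move 5: P2 pit1 -> P1=[1,7,4,2,5,4](0) P2=[0,0,8,4,0,1](8)
Move 6: P2 pit5 -> P1=[1,7,4,2,5,4](0) P2=[0,0,8,4,0,0](9)
Move 7: P1 pit4 -> P1=[1,7,4,2,0,5](1) P2=[1,1,9,4,0,0](9)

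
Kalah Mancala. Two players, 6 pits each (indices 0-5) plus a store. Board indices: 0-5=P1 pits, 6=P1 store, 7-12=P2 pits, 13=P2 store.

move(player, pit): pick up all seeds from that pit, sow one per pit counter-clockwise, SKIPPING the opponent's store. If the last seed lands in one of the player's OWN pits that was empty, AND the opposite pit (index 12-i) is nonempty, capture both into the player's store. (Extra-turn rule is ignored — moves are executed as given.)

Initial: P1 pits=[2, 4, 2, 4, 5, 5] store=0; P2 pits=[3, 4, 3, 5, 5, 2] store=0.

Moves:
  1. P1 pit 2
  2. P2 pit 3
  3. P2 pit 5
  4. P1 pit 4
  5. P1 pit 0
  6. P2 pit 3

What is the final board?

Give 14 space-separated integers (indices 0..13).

Answer: 0 7 1 6 0 6 7 4 0 4 0 7 0 2

Derivation:
Move 1: P1 pit2 -> P1=[2,4,0,5,6,5](0) P2=[3,4,3,5,5,2](0)
Move 2: P2 pit3 -> P1=[3,5,0,5,6,5](0) P2=[3,4,3,0,6,3](1)
Move 3: P2 pit5 -> P1=[4,6,0,5,6,5](0) P2=[3,4,3,0,6,0](2)
Move 4: P1 pit4 -> P1=[4,6,0,5,0,6](1) P2=[4,5,4,1,6,0](2)
Move 5: P1 pit0 -> P1=[0,7,1,6,0,6](7) P2=[4,0,4,1,6,0](2)
Move 6: P2 pit3 -> P1=[0,7,1,6,0,6](7) P2=[4,0,4,0,7,0](2)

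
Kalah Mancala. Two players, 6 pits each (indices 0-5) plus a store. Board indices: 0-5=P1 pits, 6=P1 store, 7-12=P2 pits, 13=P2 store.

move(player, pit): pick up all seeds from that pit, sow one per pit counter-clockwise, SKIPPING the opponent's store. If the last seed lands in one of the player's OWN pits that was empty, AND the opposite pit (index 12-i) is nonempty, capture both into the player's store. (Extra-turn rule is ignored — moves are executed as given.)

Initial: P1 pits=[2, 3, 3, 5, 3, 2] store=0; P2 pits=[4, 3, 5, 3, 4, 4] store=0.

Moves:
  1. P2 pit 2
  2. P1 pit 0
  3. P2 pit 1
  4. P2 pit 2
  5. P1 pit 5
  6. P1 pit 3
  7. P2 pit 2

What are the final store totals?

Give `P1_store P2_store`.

Answer: 2 1

Derivation:
Move 1: P2 pit2 -> P1=[3,3,3,5,3,2](0) P2=[4,3,0,4,5,5](1)
Move 2: P1 pit0 -> P1=[0,4,4,6,3,2](0) P2=[4,3,0,4,5,5](1)
Move 3: P2 pit1 -> P1=[0,4,4,6,3,2](0) P2=[4,0,1,5,6,5](1)
Move 4: P2 pit2 -> P1=[0,4,4,6,3,2](0) P2=[4,0,0,6,6,5](1)
Move 5: P1 pit5 -> P1=[0,4,4,6,3,0](1) P2=[5,0,0,6,6,5](1)
Move 6: P1 pit3 -> P1=[0,4,4,0,4,1](2) P2=[6,1,1,6,6,5](1)
Move 7: P2 pit2 -> P1=[0,4,4,0,4,1](2) P2=[6,1,0,7,6,5](1)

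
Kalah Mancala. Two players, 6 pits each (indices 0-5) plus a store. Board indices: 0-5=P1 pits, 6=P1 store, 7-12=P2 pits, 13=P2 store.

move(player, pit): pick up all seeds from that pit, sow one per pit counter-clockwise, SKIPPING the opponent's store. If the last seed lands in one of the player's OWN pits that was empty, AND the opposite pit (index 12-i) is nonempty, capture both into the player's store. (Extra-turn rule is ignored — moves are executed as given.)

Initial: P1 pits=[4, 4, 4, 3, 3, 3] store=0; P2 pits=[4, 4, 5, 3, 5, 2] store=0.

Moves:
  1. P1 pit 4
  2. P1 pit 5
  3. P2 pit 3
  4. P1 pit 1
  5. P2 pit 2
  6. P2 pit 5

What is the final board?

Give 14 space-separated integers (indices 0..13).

Move 1: P1 pit4 -> P1=[4,4,4,3,0,4](1) P2=[5,4,5,3,5,2](0)
Move 2: P1 pit5 -> P1=[4,4,4,3,0,0](2) P2=[6,5,6,3,5,2](0)
Move 3: P2 pit3 -> P1=[4,4,4,3,0,0](2) P2=[6,5,6,0,6,3](1)
Move 4: P1 pit1 -> P1=[4,0,5,4,1,0](9) P2=[0,5,6,0,6,3](1)
Move 5: P2 pit2 -> P1=[5,1,5,4,1,0](9) P2=[0,5,0,1,7,4](2)
Move 6: P2 pit5 -> P1=[6,2,6,4,1,0](9) P2=[0,5,0,1,7,0](3)

Answer: 6 2 6 4 1 0 9 0 5 0 1 7 0 3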